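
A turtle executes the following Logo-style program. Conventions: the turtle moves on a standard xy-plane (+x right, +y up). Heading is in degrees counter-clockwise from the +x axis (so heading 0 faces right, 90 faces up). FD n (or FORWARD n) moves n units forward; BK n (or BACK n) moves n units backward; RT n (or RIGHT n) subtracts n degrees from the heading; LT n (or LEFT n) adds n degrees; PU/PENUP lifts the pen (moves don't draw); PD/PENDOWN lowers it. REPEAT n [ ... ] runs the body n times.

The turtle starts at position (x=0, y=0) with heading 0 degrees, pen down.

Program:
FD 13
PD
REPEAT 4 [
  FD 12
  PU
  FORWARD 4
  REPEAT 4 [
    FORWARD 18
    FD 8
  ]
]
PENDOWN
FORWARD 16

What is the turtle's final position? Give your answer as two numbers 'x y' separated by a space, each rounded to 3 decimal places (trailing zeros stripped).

Executing turtle program step by step:
Start: pos=(0,0), heading=0, pen down
FD 13: (0,0) -> (13,0) [heading=0, draw]
PD: pen down
REPEAT 4 [
  -- iteration 1/4 --
  FD 12: (13,0) -> (25,0) [heading=0, draw]
  PU: pen up
  FD 4: (25,0) -> (29,0) [heading=0, move]
  REPEAT 4 [
    -- iteration 1/4 --
    FD 18: (29,0) -> (47,0) [heading=0, move]
    FD 8: (47,0) -> (55,0) [heading=0, move]
    -- iteration 2/4 --
    FD 18: (55,0) -> (73,0) [heading=0, move]
    FD 8: (73,0) -> (81,0) [heading=0, move]
    -- iteration 3/4 --
    FD 18: (81,0) -> (99,0) [heading=0, move]
    FD 8: (99,0) -> (107,0) [heading=0, move]
    -- iteration 4/4 --
    FD 18: (107,0) -> (125,0) [heading=0, move]
    FD 8: (125,0) -> (133,0) [heading=0, move]
  ]
  -- iteration 2/4 --
  FD 12: (133,0) -> (145,0) [heading=0, move]
  PU: pen up
  FD 4: (145,0) -> (149,0) [heading=0, move]
  REPEAT 4 [
    -- iteration 1/4 --
    FD 18: (149,0) -> (167,0) [heading=0, move]
    FD 8: (167,0) -> (175,0) [heading=0, move]
    -- iteration 2/4 --
    FD 18: (175,0) -> (193,0) [heading=0, move]
    FD 8: (193,0) -> (201,0) [heading=0, move]
    -- iteration 3/4 --
    FD 18: (201,0) -> (219,0) [heading=0, move]
    FD 8: (219,0) -> (227,0) [heading=0, move]
    -- iteration 4/4 --
    FD 18: (227,0) -> (245,0) [heading=0, move]
    FD 8: (245,0) -> (253,0) [heading=0, move]
  ]
  -- iteration 3/4 --
  FD 12: (253,0) -> (265,0) [heading=0, move]
  PU: pen up
  FD 4: (265,0) -> (269,0) [heading=0, move]
  REPEAT 4 [
    -- iteration 1/4 --
    FD 18: (269,0) -> (287,0) [heading=0, move]
    FD 8: (287,0) -> (295,0) [heading=0, move]
    -- iteration 2/4 --
    FD 18: (295,0) -> (313,0) [heading=0, move]
    FD 8: (313,0) -> (321,0) [heading=0, move]
    -- iteration 3/4 --
    FD 18: (321,0) -> (339,0) [heading=0, move]
    FD 8: (339,0) -> (347,0) [heading=0, move]
    -- iteration 4/4 --
    FD 18: (347,0) -> (365,0) [heading=0, move]
    FD 8: (365,0) -> (373,0) [heading=0, move]
  ]
  -- iteration 4/4 --
  FD 12: (373,0) -> (385,0) [heading=0, move]
  PU: pen up
  FD 4: (385,0) -> (389,0) [heading=0, move]
  REPEAT 4 [
    -- iteration 1/4 --
    FD 18: (389,0) -> (407,0) [heading=0, move]
    FD 8: (407,0) -> (415,0) [heading=0, move]
    -- iteration 2/4 --
    FD 18: (415,0) -> (433,0) [heading=0, move]
    FD 8: (433,0) -> (441,0) [heading=0, move]
    -- iteration 3/4 --
    FD 18: (441,0) -> (459,0) [heading=0, move]
    FD 8: (459,0) -> (467,0) [heading=0, move]
    -- iteration 4/4 --
    FD 18: (467,0) -> (485,0) [heading=0, move]
    FD 8: (485,0) -> (493,0) [heading=0, move]
  ]
]
PD: pen down
FD 16: (493,0) -> (509,0) [heading=0, draw]
Final: pos=(509,0), heading=0, 3 segment(s) drawn

Answer: 509 0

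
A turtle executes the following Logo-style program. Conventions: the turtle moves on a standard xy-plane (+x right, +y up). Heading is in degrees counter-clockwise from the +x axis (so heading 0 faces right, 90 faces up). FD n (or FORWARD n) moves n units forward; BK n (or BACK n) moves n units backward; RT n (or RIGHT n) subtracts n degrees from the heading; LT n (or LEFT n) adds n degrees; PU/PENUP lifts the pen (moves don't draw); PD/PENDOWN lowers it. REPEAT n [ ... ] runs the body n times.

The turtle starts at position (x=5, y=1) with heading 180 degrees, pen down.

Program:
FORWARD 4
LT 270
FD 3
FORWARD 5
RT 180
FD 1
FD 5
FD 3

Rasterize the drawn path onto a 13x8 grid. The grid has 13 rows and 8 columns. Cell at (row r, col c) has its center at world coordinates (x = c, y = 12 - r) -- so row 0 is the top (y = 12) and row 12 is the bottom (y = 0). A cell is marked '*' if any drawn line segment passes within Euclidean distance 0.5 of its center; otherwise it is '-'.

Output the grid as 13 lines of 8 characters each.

Segment 0: (5,1) -> (1,1)
Segment 1: (1,1) -> (1,4)
Segment 2: (1,4) -> (1,9)
Segment 3: (1,9) -> (1,8)
Segment 4: (1,8) -> (1,3)
Segment 5: (1,3) -> (1,0)

Answer: --------
--------
--------
-*------
-*------
-*------
-*------
-*------
-*------
-*------
-*------
-*****--
-*------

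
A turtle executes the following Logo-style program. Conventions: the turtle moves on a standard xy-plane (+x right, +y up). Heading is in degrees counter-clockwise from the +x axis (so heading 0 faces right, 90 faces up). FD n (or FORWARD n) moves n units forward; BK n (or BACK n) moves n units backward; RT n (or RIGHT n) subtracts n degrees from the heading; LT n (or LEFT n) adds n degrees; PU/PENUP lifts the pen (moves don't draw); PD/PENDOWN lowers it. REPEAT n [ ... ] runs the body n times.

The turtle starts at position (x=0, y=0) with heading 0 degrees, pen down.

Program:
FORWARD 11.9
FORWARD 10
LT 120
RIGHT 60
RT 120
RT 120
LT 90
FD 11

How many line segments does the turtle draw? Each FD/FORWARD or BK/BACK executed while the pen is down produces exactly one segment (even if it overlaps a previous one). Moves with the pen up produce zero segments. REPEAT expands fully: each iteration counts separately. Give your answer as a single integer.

Executing turtle program step by step:
Start: pos=(0,0), heading=0, pen down
FD 11.9: (0,0) -> (11.9,0) [heading=0, draw]
FD 10: (11.9,0) -> (21.9,0) [heading=0, draw]
LT 120: heading 0 -> 120
RT 60: heading 120 -> 60
RT 120: heading 60 -> 300
RT 120: heading 300 -> 180
LT 90: heading 180 -> 270
FD 11: (21.9,0) -> (21.9,-11) [heading=270, draw]
Final: pos=(21.9,-11), heading=270, 3 segment(s) drawn
Segments drawn: 3

Answer: 3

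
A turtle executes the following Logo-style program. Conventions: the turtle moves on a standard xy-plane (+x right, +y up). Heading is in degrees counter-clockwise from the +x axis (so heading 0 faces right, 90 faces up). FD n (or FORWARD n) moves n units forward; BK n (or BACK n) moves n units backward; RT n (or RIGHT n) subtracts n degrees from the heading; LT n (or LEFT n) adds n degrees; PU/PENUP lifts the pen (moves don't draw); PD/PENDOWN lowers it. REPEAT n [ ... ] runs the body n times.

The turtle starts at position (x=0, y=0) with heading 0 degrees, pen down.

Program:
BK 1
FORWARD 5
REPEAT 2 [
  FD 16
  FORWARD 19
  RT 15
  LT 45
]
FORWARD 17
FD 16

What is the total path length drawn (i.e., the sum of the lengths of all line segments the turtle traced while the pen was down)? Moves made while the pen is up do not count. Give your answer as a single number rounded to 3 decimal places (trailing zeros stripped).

Executing turtle program step by step:
Start: pos=(0,0), heading=0, pen down
BK 1: (0,0) -> (-1,0) [heading=0, draw]
FD 5: (-1,0) -> (4,0) [heading=0, draw]
REPEAT 2 [
  -- iteration 1/2 --
  FD 16: (4,0) -> (20,0) [heading=0, draw]
  FD 19: (20,0) -> (39,0) [heading=0, draw]
  RT 15: heading 0 -> 345
  LT 45: heading 345 -> 30
  -- iteration 2/2 --
  FD 16: (39,0) -> (52.856,8) [heading=30, draw]
  FD 19: (52.856,8) -> (69.311,17.5) [heading=30, draw]
  RT 15: heading 30 -> 15
  LT 45: heading 15 -> 60
]
FD 17: (69.311,17.5) -> (77.811,32.222) [heading=60, draw]
FD 16: (77.811,32.222) -> (85.811,46.079) [heading=60, draw]
Final: pos=(85.811,46.079), heading=60, 8 segment(s) drawn

Segment lengths:
  seg 1: (0,0) -> (-1,0), length = 1
  seg 2: (-1,0) -> (4,0), length = 5
  seg 3: (4,0) -> (20,0), length = 16
  seg 4: (20,0) -> (39,0), length = 19
  seg 5: (39,0) -> (52.856,8), length = 16
  seg 6: (52.856,8) -> (69.311,17.5), length = 19
  seg 7: (69.311,17.5) -> (77.811,32.222), length = 17
  seg 8: (77.811,32.222) -> (85.811,46.079), length = 16
Total = 109

Answer: 109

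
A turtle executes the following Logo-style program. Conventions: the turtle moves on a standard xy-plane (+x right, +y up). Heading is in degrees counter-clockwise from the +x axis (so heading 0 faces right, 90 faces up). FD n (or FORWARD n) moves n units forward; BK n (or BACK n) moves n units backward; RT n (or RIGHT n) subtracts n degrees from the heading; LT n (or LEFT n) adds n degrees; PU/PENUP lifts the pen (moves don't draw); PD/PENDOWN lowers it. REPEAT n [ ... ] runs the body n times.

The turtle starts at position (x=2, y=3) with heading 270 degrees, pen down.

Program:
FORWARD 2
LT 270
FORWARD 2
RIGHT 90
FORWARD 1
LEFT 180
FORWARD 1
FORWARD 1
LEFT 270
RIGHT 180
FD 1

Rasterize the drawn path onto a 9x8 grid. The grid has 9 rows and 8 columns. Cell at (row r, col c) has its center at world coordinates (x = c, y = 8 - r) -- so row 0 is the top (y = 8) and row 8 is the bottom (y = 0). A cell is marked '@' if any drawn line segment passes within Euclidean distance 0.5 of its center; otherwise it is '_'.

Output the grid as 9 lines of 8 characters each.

Segment 0: (2,3) -> (2,1)
Segment 1: (2,1) -> (-0,1)
Segment 2: (-0,1) -> (-0,2)
Segment 3: (-0,2) -> (-0,1)
Segment 4: (-0,1) -> (-0,0)
Segment 5: (-0,0) -> (1,0)

Answer: ________
________
________
________
________
__@_____
@_@_____
@@@_____
@@______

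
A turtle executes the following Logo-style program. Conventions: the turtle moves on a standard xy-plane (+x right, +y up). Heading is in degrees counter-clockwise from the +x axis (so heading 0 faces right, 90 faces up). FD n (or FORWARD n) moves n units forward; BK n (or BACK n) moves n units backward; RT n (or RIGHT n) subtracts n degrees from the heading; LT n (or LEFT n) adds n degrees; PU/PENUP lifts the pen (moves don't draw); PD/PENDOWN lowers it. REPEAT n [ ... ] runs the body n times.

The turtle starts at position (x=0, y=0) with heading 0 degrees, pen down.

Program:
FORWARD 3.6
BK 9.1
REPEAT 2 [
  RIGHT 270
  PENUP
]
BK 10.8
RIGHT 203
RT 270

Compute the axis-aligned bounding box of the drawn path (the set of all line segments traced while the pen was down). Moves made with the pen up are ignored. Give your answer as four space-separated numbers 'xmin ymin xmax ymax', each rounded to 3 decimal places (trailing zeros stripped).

Answer: -5.5 0 3.6 0

Derivation:
Executing turtle program step by step:
Start: pos=(0,0), heading=0, pen down
FD 3.6: (0,0) -> (3.6,0) [heading=0, draw]
BK 9.1: (3.6,0) -> (-5.5,0) [heading=0, draw]
REPEAT 2 [
  -- iteration 1/2 --
  RT 270: heading 0 -> 90
  PU: pen up
  -- iteration 2/2 --
  RT 270: heading 90 -> 180
  PU: pen up
]
BK 10.8: (-5.5,0) -> (5.3,0) [heading=180, move]
RT 203: heading 180 -> 337
RT 270: heading 337 -> 67
Final: pos=(5.3,0), heading=67, 2 segment(s) drawn

Segment endpoints: x in {-5.5, 0, 3.6}, y in {0}
xmin=-5.5, ymin=0, xmax=3.6, ymax=0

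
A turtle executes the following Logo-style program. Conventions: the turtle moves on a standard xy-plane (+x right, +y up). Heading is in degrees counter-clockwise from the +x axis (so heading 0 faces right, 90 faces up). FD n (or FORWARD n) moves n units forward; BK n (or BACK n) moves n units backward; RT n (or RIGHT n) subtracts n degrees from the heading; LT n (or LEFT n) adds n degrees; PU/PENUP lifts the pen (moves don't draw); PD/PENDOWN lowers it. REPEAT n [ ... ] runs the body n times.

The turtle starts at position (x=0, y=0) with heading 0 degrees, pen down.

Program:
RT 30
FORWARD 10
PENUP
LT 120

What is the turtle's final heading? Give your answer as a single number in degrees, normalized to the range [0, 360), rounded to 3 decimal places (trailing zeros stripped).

Answer: 90

Derivation:
Executing turtle program step by step:
Start: pos=(0,0), heading=0, pen down
RT 30: heading 0 -> 330
FD 10: (0,0) -> (8.66,-5) [heading=330, draw]
PU: pen up
LT 120: heading 330 -> 90
Final: pos=(8.66,-5), heading=90, 1 segment(s) drawn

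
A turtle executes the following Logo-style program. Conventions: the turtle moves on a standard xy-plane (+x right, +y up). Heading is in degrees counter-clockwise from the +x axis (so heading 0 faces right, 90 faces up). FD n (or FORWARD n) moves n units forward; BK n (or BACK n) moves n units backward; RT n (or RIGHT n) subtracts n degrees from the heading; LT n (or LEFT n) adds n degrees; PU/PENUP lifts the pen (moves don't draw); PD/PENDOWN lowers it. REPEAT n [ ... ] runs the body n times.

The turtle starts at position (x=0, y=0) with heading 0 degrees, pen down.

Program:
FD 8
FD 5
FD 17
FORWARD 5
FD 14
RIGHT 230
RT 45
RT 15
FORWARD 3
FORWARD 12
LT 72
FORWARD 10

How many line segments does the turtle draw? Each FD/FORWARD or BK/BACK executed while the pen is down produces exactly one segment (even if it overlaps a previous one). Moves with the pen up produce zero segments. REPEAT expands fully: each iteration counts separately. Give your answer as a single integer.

Executing turtle program step by step:
Start: pos=(0,0), heading=0, pen down
FD 8: (0,0) -> (8,0) [heading=0, draw]
FD 5: (8,0) -> (13,0) [heading=0, draw]
FD 17: (13,0) -> (30,0) [heading=0, draw]
FD 5: (30,0) -> (35,0) [heading=0, draw]
FD 14: (35,0) -> (49,0) [heading=0, draw]
RT 230: heading 0 -> 130
RT 45: heading 130 -> 85
RT 15: heading 85 -> 70
FD 3: (49,0) -> (50.026,2.819) [heading=70, draw]
FD 12: (50.026,2.819) -> (54.13,14.095) [heading=70, draw]
LT 72: heading 70 -> 142
FD 10: (54.13,14.095) -> (46.25,20.252) [heading=142, draw]
Final: pos=(46.25,20.252), heading=142, 8 segment(s) drawn
Segments drawn: 8

Answer: 8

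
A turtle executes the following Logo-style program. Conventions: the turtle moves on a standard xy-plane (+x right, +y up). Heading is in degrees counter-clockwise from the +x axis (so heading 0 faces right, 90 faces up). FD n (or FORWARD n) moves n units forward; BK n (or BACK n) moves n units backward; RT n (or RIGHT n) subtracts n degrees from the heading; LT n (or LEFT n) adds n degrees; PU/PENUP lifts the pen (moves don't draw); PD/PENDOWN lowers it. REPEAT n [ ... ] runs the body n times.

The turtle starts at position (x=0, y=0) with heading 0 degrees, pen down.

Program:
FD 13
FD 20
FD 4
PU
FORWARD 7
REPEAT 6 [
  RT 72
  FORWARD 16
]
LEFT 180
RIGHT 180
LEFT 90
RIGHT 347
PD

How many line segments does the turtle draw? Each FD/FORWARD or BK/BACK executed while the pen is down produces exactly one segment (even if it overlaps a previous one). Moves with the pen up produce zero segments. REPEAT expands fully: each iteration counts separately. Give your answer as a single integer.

Executing turtle program step by step:
Start: pos=(0,0), heading=0, pen down
FD 13: (0,0) -> (13,0) [heading=0, draw]
FD 20: (13,0) -> (33,0) [heading=0, draw]
FD 4: (33,0) -> (37,0) [heading=0, draw]
PU: pen up
FD 7: (37,0) -> (44,0) [heading=0, move]
REPEAT 6 [
  -- iteration 1/6 --
  RT 72: heading 0 -> 288
  FD 16: (44,0) -> (48.944,-15.217) [heading=288, move]
  -- iteration 2/6 --
  RT 72: heading 288 -> 216
  FD 16: (48.944,-15.217) -> (36,-24.621) [heading=216, move]
  -- iteration 3/6 --
  RT 72: heading 216 -> 144
  FD 16: (36,-24.621) -> (23.056,-15.217) [heading=144, move]
  -- iteration 4/6 --
  RT 72: heading 144 -> 72
  FD 16: (23.056,-15.217) -> (28,0) [heading=72, move]
  -- iteration 5/6 --
  RT 72: heading 72 -> 0
  FD 16: (28,0) -> (44,0) [heading=0, move]
  -- iteration 6/6 --
  RT 72: heading 0 -> 288
  FD 16: (44,0) -> (48.944,-15.217) [heading=288, move]
]
LT 180: heading 288 -> 108
RT 180: heading 108 -> 288
LT 90: heading 288 -> 18
RT 347: heading 18 -> 31
PD: pen down
Final: pos=(48.944,-15.217), heading=31, 3 segment(s) drawn
Segments drawn: 3

Answer: 3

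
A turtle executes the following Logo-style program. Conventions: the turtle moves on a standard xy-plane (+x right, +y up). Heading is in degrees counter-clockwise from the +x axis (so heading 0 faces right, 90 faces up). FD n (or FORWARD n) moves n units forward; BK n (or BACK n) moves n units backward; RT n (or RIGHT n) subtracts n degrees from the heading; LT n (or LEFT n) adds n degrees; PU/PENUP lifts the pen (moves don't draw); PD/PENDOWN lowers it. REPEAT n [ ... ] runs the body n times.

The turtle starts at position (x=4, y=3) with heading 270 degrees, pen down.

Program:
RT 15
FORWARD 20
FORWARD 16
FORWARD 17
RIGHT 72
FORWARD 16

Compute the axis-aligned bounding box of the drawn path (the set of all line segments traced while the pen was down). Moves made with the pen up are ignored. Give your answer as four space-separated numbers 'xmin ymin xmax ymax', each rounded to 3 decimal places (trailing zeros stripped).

Executing turtle program step by step:
Start: pos=(4,3), heading=270, pen down
RT 15: heading 270 -> 255
FD 20: (4,3) -> (-1.176,-16.319) [heading=255, draw]
FD 16: (-1.176,-16.319) -> (-5.317,-31.773) [heading=255, draw]
FD 17: (-5.317,-31.773) -> (-9.717,-48.194) [heading=255, draw]
RT 72: heading 255 -> 183
FD 16: (-9.717,-48.194) -> (-25.695,-49.031) [heading=183, draw]
Final: pos=(-25.695,-49.031), heading=183, 4 segment(s) drawn

Segment endpoints: x in {-25.695, -9.717, -5.317, -1.176, 4}, y in {-49.031, -48.194, -31.773, -16.319, 3}
xmin=-25.695, ymin=-49.031, xmax=4, ymax=3

Answer: -25.695 -49.031 4 3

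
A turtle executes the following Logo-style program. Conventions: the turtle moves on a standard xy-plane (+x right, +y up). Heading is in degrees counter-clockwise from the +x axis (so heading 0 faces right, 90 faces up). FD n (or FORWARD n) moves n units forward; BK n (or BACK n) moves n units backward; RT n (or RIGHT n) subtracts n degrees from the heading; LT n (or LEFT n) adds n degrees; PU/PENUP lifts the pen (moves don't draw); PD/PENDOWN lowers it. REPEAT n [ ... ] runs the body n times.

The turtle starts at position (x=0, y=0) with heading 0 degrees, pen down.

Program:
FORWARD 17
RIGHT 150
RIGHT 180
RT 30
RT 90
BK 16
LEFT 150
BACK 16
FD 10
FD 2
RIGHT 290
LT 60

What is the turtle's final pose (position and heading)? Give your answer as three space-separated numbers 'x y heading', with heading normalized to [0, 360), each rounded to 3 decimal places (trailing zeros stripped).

Executing turtle program step by step:
Start: pos=(0,0), heading=0, pen down
FD 17: (0,0) -> (17,0) [heading=0, draw]
RT 150: heading 0 -> 210
RT 180: heading 210 -> 30
RT 30: heading 30 -> 0
RT 90: heading 0 -> 270
BK 16: (17,0) -> (17,16) [heading=270, draw]
LT 150: heading 270 -> 60
BK 16: (17,16) -> (9,2.144) [heading=60, draw]
FD 10: (9,2.144) -> (14,10.804) [heading=60, draw]
FD 2: (14,10.804) -> (15,12.536) [heading=60, draw]
RT 290: heading 60 -> 130
LT 60: heading 130 -> 190
Final: pos=(15,12.536), heading=190, 5 segment(s) drawn

Answer: 15 12.536 190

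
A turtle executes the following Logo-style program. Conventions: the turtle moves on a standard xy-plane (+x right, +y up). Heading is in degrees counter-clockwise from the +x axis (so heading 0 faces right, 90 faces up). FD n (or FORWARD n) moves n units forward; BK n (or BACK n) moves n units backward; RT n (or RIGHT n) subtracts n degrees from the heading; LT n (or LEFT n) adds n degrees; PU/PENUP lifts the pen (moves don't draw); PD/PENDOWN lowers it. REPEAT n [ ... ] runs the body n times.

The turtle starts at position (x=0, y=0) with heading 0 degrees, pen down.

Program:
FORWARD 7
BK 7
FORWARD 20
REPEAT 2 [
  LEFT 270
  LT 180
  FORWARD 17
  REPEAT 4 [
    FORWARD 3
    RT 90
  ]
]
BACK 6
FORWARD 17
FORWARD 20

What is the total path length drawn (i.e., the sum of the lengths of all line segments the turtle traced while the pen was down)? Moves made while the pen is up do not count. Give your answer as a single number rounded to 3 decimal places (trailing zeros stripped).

Answer: 135

Derivation:
Executing turtle program step by step:
Start: pos=(0,0), heading=0, pen down
FD 7: (0,0) -> (7,0) [heading=0, draw]
BK 7: (7,0) -> (0,0) [heading=0, draw]
FD 20: (0,0) -> (20,0) [heading=0, draw]
REPEAT 2 [
  -- iteration 1/2 --
  LT 270: heading 0 -> 270
  LT 180: heading 270 -> 90
  FD 17: (20,0) -> (20,17) [heading=90, draw]
  REPEAT 4 [
    -- iteration 1/4 --
    FD 3: (20,17) -> (20,20) [heading=90, draw]
    RT 90: heading 90 -> 0
    -- iteration 2/4 --
    FD 3: (20,20) -> (23,20) [heading=0, draw]
    RT 90: heading 0 -> 270
    -- iteration 3/4 --
    FD 3: (23,20) -> (23,17) [heading=270, draw]
    RT 90: heading 270 -> 180
    -- iteration 4/4 --
    FD 3: (23,17) -> (20,17) [heading=180, draw]
    RT 90: heading 180 -> 90
  ]
  -- iteration 2/2 --
  LT 270: heading 90 -> 0
  LT 180: heading 0 -> 180
  FD 17: (20,17) -> (3,17) [heading=180, draw]
  REPEAT 4 [
    -- iteration 1/4 --
    FD 3: (3,17) -> (0,17) [heading=180, draw]
    RT 90: heading 180 -> 90
    -- iteration 2/4 --
    FD 3: (0,17) -> (0,20) [heading=90, draw]
    RT 90: heading 90 -> 0
    -- iteration 3/4 --
    FD 3: (0,20) -> (3,20) [heading=0, draw]
    RT 90: heading 0 -> 270
    -- iteration 4/4 --
    FD 3: (3,20) -> (3,17) [heading=270, draw]
    RT 90: heading 270 -> 180
  ]
]
BK 6: (3,17) -> (9,17) [heading=180, draw]
FD 17: (9,17) -> (-8,17) [heading=180, draw]
FD 20: (-8,17) -> (-28,17) [heading=180, draw]
Final: pos=(-28,17), heading=180, 16 segment(s) drawn

Segment lengths:
  seg 1: (0,0) -> (7,0), length = 7
  seg 2: (7,0) -> (0,0), length = 7
  seg 3: (0,0) -> (20,0), length = 20
  seg 4: (20,0) -> (20,17), length = 17
  seg 5: (20,17) -> (20,20), length = 3
  seg 6: (20,20) -> (23,20), length = 3
  seg 7: (23,20) -> (23,17), length = 3
  seg 8: (23,17) -> (20,17), length = 3
  seg 9: (20,17) -> (3,17), length = 17
  seg 10: (3,17) -> (0,17), length = 3
  seg 11: (0,17) -> (0,20), length = 3
  seg 12: (0,20) -> (3,20), length = 3
  seg 13: (3,20) -> (3,17), length = 3
  seg 14: (3,17) -> (9,17), length = 6
  seg 15: (9,17) -> (-8,17), length = 17
  seg 16: (-8,17) -> (-28,17), length = 20
Total = 135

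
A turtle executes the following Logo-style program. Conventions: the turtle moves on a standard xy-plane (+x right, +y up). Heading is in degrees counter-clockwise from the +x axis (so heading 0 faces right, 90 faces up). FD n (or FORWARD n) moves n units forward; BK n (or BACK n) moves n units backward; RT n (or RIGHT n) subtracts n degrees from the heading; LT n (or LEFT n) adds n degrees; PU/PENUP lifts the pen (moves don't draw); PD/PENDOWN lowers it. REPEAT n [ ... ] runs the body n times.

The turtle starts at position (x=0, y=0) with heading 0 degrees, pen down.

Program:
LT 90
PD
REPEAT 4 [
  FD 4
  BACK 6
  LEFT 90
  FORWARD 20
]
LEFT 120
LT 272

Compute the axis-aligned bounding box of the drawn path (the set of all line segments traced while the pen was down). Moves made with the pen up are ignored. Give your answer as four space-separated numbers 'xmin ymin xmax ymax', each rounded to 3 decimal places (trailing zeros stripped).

Answer: -24 -26 6 4

Derivation:
Executing turtle program step by step:
Start: pos=(0,0), heading=0, pen down
LT 90: heading 0 -> 90
PD: pen down
REPEAT 4 [
  -- iteration 1/4 --
  FD 4: (0,0) -> (0,4) [heading=90, draw]
  BK 6: (0,4) -> (0,-2) [heading=90, draw]
  LT 90: heading 90 -> 180
  FD 20: (0,-2) -> (-20,-2) [heading=180, draw]
  -- iteration 2/4 --
  FD 4: (-20,-2) -> (-24,-2) [heading=180, draw]
  BK 6: (-24,-2) -> (-18,-2) [heading=180, draw]
  LT 90: heading 180 -> 270
  FD 20: (-18,-2) -> (-18,-22) [heading=270, draw]
  -- iteration 3/4 --
  FD 4: (-18,-22) -> (-18,-26) [heading=270, draw]
  BK 6: (-18,-26) -> (-18,-20) [heading=270, draw]
  LT 90: heading 270 -> 0
  FD 20: (-18,-20) -> (2,-20) [heading=0, draw]
  -- iteration 4/4 --
  FD 4: (2,-20) -> (6,-20) [heading=0, draw]
  BK 6: (6,-20) -> (0,-20) [heading=0, draw]
  LT 90: heading 0 -> 90
  FD 20: (0,-20) -> (0,0) [heading=90, draw]
]
LT 120: heading 90 -> 210
LT 272: heading 210 -> 122
Final: pos=(0,0), heading=122, 12 segment(s) drawn

Segment endpoints: x in {-24, -20, -18, -18, 0, 0, 0, 0, 0, 2, 6}, y in {-26, -22, -20, -20, -2, -2, -2, -2, 0, 4}
xmin=-24, ymin=-26, xmax=6, ymax=4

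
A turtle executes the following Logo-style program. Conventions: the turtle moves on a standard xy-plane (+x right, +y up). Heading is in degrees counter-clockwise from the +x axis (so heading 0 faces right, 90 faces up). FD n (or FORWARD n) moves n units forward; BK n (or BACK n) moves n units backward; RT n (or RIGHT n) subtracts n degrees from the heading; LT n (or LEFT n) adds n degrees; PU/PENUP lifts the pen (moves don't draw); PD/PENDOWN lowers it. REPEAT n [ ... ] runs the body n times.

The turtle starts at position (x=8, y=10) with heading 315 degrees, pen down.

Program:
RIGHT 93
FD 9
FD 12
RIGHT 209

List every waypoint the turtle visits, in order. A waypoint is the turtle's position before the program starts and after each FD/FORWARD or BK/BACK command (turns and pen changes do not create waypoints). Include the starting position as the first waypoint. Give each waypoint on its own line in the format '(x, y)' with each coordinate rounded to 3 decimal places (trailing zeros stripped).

Answer: (8, 10)
(1.312, 3.978)
(-7.606, -4.052)

Derivation:
Executing turtle program step by step:
Start: pos=(8,10), heading=315, pen down
RT 93: heading 315 -> 222
FD 9: (8,10) -> (1.312,3.978) [heading=222, draw]
FD 12: (1.312,3.978) -> (-7.606,-4.052) [heading=222, draw]
RT 209: heading 222 -> 13
Final: pos=(-7.606,-4.052), heading=13, 2 segment(s) drawn
Waypoints (3 total):
(8, 10)
(1.312, 3.978)
(-7.606, -4.052)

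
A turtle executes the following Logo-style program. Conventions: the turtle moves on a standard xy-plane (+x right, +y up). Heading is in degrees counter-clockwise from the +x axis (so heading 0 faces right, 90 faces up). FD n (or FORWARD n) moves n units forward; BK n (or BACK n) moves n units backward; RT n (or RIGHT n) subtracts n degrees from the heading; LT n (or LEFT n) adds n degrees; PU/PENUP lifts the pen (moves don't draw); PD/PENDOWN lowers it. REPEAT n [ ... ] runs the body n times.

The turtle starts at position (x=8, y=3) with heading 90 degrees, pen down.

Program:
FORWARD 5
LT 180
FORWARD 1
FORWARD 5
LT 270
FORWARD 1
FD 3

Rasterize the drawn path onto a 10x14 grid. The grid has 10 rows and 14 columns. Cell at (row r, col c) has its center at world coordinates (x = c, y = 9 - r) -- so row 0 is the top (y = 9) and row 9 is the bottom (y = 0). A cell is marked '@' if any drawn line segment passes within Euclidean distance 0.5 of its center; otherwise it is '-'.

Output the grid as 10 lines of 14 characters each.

Segment 0: (8,3) -> (8,8)
Segment 1: (8,8) -> (8,7)
Segment 2: (8,7) -> (8,2)
Segment 3: (8,2) -> (7,2)
Segment 4: (7,2) -> (4,2)

Answer: --------------
--------@-----
--------@-----
--------@-----
--------@-----
--------@-----
--------@-----
----@@@@@-----
--------------
--------------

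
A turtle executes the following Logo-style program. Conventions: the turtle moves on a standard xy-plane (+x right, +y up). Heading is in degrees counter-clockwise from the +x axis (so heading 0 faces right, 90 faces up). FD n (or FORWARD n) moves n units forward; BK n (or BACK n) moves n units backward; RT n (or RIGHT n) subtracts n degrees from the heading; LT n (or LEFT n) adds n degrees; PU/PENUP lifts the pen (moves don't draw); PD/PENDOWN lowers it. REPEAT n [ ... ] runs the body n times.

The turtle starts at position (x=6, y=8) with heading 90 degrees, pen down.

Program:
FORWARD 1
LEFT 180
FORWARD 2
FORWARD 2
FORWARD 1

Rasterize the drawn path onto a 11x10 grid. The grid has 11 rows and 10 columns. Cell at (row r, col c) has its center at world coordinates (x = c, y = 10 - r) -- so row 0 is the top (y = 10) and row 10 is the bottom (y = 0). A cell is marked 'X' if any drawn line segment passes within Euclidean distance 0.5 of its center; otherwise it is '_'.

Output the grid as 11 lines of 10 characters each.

Segment 0: (6,8) -> (6,9)
Segment 1: (6,9) -> (6,7)
Segment 2: (6,7) -> (6,5)
Segment 3: (6,5) -> (6,4)

Answer: __________
______X___
______X___
______X___
______X___
______X___
______X___
__________
__________
__________
__________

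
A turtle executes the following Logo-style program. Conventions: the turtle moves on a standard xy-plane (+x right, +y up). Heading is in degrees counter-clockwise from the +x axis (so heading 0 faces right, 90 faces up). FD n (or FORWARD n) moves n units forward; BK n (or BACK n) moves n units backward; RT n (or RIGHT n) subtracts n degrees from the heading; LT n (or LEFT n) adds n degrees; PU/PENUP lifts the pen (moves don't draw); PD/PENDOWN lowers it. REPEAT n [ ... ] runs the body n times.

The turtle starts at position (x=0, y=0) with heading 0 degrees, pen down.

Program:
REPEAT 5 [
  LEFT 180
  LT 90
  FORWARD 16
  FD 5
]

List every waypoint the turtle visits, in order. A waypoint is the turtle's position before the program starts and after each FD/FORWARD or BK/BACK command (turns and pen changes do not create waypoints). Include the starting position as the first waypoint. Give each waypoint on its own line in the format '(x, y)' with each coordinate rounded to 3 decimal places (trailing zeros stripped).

Executing turtle program step by step:
Start: pos=(0,0), heading=0, pen down
REPEAT 5 [
  -- iteration 1/5 --
  LT 180: heading 0 -> 180
  LT 90: heading 180 -> 270
  FD 16: (0,0) -> (0,-16) [heading=270, draw]
  FD 5: (0,-16) -> (0,-21) [heading=270, draw]
  -- iteration 2/5 --
  LT 180: heading 270 -> 90
  LT 90: heading 90 -> 180
  FD 16: (0,-21) -> (-16,-21) [heading=180, draw]
  FD 5: (-16,-21) -> (-21,-21) [heading=180, draw]
  -- iteration 3/5 --
  LT 180: heading 180 -> 0
  LT 90: heading 0 -> 90
  FD 16: (-21,-21) -> (-21,-5) [heading=90, draw]
  FD 5: (-21,-5) -> (-21,0) [heading=90, draw]
  -- iteration 4/5 --
  LT 180: heading 90 -> 270
  LT 90: heading 270 -> 0
  FD 16: (-21,0) -> (-5,0) [heading=0, draw]
  FD 5: (-5,0) -> (0,0) [heading=0, draw]
  -- iteration 5/5 --
  LT 180: heading 0 -> 180
  LT 90: heading 180 -> 270
  FD 16: (0,0) -> (0,-16) [heading=270, draw]
  FD 5: (0,-16) -> (0,-21) [heading=270, draw]
]
Final: pos=(0,-21), heading=270, 10 segment(s) drawn
Waypoints (11 total):
(0, 0)
(0, -16)
(0, -21)
(-16, -21)
(-21, -21)
(-21, -5)
(-21, 0)
(-5, 0)
(0, 0)
(0, -16)
(0, -21)

Answer: (0, 0)
(0, -16)
(0, -21)
(-16, -21)
(-21, -21)
(-21, -5)
(-21, 0)
(-5, 0)
(0, 0)
(0, -16)
(0, -21)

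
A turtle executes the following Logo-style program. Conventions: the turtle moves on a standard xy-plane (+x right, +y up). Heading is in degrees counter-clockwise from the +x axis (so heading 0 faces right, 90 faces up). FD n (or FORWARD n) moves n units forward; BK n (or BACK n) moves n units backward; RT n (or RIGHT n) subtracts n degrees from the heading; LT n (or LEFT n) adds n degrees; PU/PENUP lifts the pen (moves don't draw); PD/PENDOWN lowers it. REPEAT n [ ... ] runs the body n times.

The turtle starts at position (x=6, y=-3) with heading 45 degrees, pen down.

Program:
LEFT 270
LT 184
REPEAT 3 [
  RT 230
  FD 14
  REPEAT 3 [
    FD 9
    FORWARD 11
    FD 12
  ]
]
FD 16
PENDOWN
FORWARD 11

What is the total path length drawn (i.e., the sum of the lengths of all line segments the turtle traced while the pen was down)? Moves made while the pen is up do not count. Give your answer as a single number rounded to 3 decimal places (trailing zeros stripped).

Executing turtle program step by step:
Start: pos=(6,-3), heading=45, pen down
LT 270: heading 45 -> 315
LT 184: heading 315 -> 139
REPEAT 3 [
  -- iteration 1/3 --
  RT 230: heading 139 -> 269
  FD 14: (6,-3) -> (5.756,-16.998) [heading=269, draw]
  REPEAT 3 [
    -- iteration 1/3 --
    FD 9: (5.756,-16.998) -> (5.599,-25.996) [heading=269, draw]
    FD 11: (5.599,-25.996) -> (5.407,-36.995) [heading=269, draw]
    FD 12: (5.407,-36.995) -> (5.197,-48.993) [heading=269, draw]
    -- iteration 2/3 --
    FD 9: (5.197,-48.993) -> (5.04,-57.992) [heading=269, draw]
    FD 11: (5.04,-57.992) -> (4.848,-68.99) [heading=269, draw]
    FD 12: (4.848,-68.99) -> (4.639,-80.988) [heading=269, draw]
    -- iteration 3/3 --
    FD 9: (4.639,-80.988) -> (4.482,-89.987) [heading=269, draw]
    FD 11: (4.482,-89.987) -> (4.29,-100.985) [heading=269, draw]
    FD 12: (4.29,-100.985) -> (4.08,-112.983) [heading=269, draw]
  ]
  -- iteration 2/3 --
  RT 230: heading 269 -> 39
  FD 14: (4.08,-112.983) -> (14.96,-104.173) [heading=39, draw]
  REPEAT 3 [
    -- iteration 1/3 --
    FD 9: (14.96,-104.173) -> (21.955,-98.509) [heading=39, draw]
    FD 11: (21.955,-98.509) -> (30.503,-91.586) [heading=39, draw]
    FD 12: (30.503,-91.586) -> (39.829,-84.035) [heading=39, draw]
    -- iteration 2/3 --
    FD 9: (39.829,-84.035) -> (46.823,-78.371) [heading=39, draw]
    FD 11: (46.823,-78.371) -> (55.372,-71.448) [heading=39, draw]
    FD 12: (55.372,-71.448) -> (64.698,-63.896) [heading=39, draw]
    -- iteration 3/3 --
    FD 9: (64.698,-63.896) -> (71.692,-58.232) [heading=39, draw]
    FD 11: (71.692,-58.232) -> (80.241,-51.31) [heading=39, draw]
    FD 12: (80.241,-51.31) -> (89.566,-43.758) [heading=39, draw]
  ]
  -- iteration 3/3 --
  RT 230: heading 39 -> 169
  FD 14: (89.566,-43.758) -> (75.824,-41.087) [heading=169, draw]
  REPEAT 3 [
    -- iteration 1/3 --
    FD 9: (75.824,-41.087) -> (66.989,-39.369) [heading=169, draw]
    FD 11: (66.989,-39.369) -> (56.191,-37.27) [heading=169, draw]
    FD 12: (56.191,-37.27) -> (44.411,-34.981) [heading=169, draw]
    -- iteration 2/3 --
    FD 9: (44.411,-34.981) -> (35.577,-33.264) [heading=169, draw]
    FD 11: (35.577,-33.264) -> (24.779,-31.165) [heading=169, draw]
    FD 12: (24.779,-31.165) -> (12.999,-28.875) [heading=169, draw]
    -- iteration 3/3 --
    FD 9: (12.999,-28.875) -> (4.165,-27.158) [heading=169, draw]
    FD 11: (4.165,-27.158) -> (-6.633,-25.059) [heading=169, draw]
    FD 12: (-6.633,-25.059) -> (-18.413,-22.769) [heading=169, draw]
  ]
]
FD 16: (-18.413,-22.769) -> (-34.119,-19.716) [heading=169, draw]
PD: pen down
FD 11: (-34.119,-19.716) -> (-44.917,-17.617) [heading=169, draw]
Final: pos=(-44.917,-17.617), heading=169, 32 segment(s) drawn

Segment lengths:
  seg 1: (6,-3) -> (5.756,-16.998), length = 14
  seg 2: (5.756,-16.998) -> (5.599,-25.996), length = 9
  seg 3: (5.599,-25.996) -> (5.407,-36.995), length = 11
  seg 4: (5.407,-36.995) -> (5.197,-48.993), length = 12
  seg 5: (5.197,-48.993) -> (5.04,-57.992), length = 9
  seg 6: (5.04,-57.992) -> (4.848,-68.99), length = 11
  seg 7: (4.848,-68.99) -> (4.639,-80.988), length = 12
  seg 8: (4.639,-80.988) -> (4.482,-89.987), length = 9
  seg 9: (4.482,-89.987) -> (4.29,-100.985), length = 11
  seg 10: (4.29,-100.985) -> (4.08,-112.983), length = 12
  seg 11: (4.08,-112.983) -> (14.96,-104.173), length = 14
  seg 12: (14.96,-104.173) -> (21.955,-98.509), length = 9
  seg 13: (21.955,-98.509) -> (30.503,-91.586), length = 11
  seg 14: (30.503,-91.586) -> (39.829,-84.035), length = 12
  seg 15: (39.829,-84.035) -> (46.823,-78.371), length = 9
  seg 16: (46.823,-78.371) -> (55.372,-71.448), length = 11
  seg 17: (55.372,-71.448) -> (64.698,-63.896), length = 12
  seg 18: (64.698,-63.896) -> (71.692,-58.232), length = 9
  seg 19: (71.692,-58.232) -> (80.241,-51.31), length = 11
  seg 20: (80.241,-51.31) -> (89.566,-43.758), length = 12
  seg 21: (89.566,-43.758) -> (75.824,-41.087), length = 14
  seg 22: (75.824,-41.087) -> (66.989,-39.369), length = 9
  seg 23: (66.989,-39.369) -> (56.191,-37.27), length = 11
  seg 24: (56.191,-37.27) -> (44.411,-34.981), length = 12
  seg 25: (44.411,-34.981) -> (35.577,-33.264), length = 9
  seg 26: (35.577,-33.264) -> (24.779,-31.165), length = 11
  seg 27: (24.779,-31.165) -> (12.999,-28.875), length = 12
  seg 28: (12.999,-28.875) -> (4.165,-27.158), length = 9
  seg 29: (4.165,-27.158) -> (-6.633,-25.059), length = 11
  seg 30: (-6.633,-25.059) -> (-18.413,-22.769), length = 12
  seg 31: (-18.413,-22.769) -> (-34.119,-19.716), length = 16
  seg 32: (-34.119,-19.716) -> (-44.917,-17.617), length = 11
Total = 357

Answer: 357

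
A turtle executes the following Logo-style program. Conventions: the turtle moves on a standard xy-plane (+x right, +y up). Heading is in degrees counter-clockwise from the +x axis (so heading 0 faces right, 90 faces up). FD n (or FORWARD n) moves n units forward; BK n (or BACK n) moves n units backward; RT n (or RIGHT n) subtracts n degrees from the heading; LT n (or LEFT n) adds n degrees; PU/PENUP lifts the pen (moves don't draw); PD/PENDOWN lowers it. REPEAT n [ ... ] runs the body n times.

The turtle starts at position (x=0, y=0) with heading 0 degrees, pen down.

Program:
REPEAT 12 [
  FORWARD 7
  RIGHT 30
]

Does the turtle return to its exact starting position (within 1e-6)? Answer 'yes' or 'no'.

Executing turtle program step by step:
Start: pos=(0,0), heading=0, pen down
REPEAT 12 [
  -- iteration 1/12 --
  FD 7: (0,0) -> (7,0) [heading=0, draw]
  RT 30: heading 0 -> 330
  -- iteration 2/12 --
  FD 7: (7,0) -> (13.062,-3.5) [heading=330, draw]
  RT 30: heading 330 -> 300
  -- iteration 3/12 --
  FD 7: (13.062,-3.5) -> (16.562,-9.562) [heading=300, draw]
  RT 30: heading 300 -> 270
  -- iteration 4/12 --
  FD 7: (16.562,-9.562) -> (16.562,-16.562) [heading=270, draw]
  RT 30: heading 270 -> 240
  -- iteration 5/12 --
  FD 7: (16.562,-16.562) -> (13.062,-22.624) [heading=240, draw]
  RT 30: heading 240 -> 210
  -- iteration 6/12 --
  FD 7: (13.062,-22.624) -> (7,-26.124) [heading=210, draw]
  RT 30: heading 210 -> 180
  -- iteration 7/12 --
  FD 7: (7,-26.124) -> (0,-26.124) [heading=180, draw]
  RT 30: heading 180 -> 150
  -- iteration 8/12 --
  FD 7: (0,-26.124) -> (-6.062,-22.624) [heading=150, draw]
  RT 30: heading 150 -> 120
  -- iteration 9/12 --
  FD 7: (-6.062,-22.624) -> (-9.562,-16.562) [heading=120, draw]
  RT 30: heading 120 -> 90
  -- iteration 10/12 --
  FD 7: (-9.562,-16.562) -> (-9.562,-9.562) [heading=90, draw]
  RT 30: heading 90 -> 60
  -- iteration 11/12 --
  FD 7: (-9.562,-9.562) -> (-6.062,-3.5) [heading=60, draw]
  RT 30: heading 60 -> 30
  -- iteration 12/12 --
  FD 7: (-6.062,-3.5) -> (0,0) [heading=30, draw]
  RT 30: heading 30 -> 0
]
Final: pos=(0,0), heading=0, 12 segment(s) drawn

Start position: (0, 0)
Final position: (0, 0)
Distance = 0; < 1e-6 -> CLOSED

Answer: yes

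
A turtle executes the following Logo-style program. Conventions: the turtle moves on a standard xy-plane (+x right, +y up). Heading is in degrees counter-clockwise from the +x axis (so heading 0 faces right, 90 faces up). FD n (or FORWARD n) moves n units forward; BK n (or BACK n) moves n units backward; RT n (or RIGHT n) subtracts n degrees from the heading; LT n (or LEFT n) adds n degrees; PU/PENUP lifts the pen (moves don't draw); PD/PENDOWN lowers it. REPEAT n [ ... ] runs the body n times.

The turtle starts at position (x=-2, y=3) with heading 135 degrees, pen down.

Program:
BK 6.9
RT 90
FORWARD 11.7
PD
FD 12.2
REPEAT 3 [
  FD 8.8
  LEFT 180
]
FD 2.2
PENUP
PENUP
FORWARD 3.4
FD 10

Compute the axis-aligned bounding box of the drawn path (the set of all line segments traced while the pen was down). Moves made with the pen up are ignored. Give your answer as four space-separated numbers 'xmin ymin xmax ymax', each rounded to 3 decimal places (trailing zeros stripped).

Executing turtle program step by step:
Start: pos=(-2,3), heading=135, pen down
BK 6.9: (-2,3) -> (2.879,-1.879) [heading=135, draw]
RT 90: heading 135 -> 45
FD 11.7: (2.879,-1.879) -> (11.152,6.394) [heading=45, draw]
PD: pen down
FD 12.2: (11.152,6.394) -> (19.779,15.021) [heading=45, draw]
REPEAT 3 [
  -- iteration 1/3 --
  FD 8.8: (19.779,15.021) -> (26.001,21.243) [heading=45, draw]
  LT 180: heading 45 -> 225
  -- iteration 2/3 --
  FD 8.8: (26.001,21.243) -> (19.779,15.021) [heading=225, draw]
  LT 180: heading 225 -> 45
  -- iteration 3/3 --
  FD 8.8: (19.779,15.021) -> (26.001,21.243) [heading=45, draw]
  LT 180: heading 45 -> 225
]
FD 2.2: (26.001,21.243) -> (24.446,19.688) [heading=225, draw]
PU: pen up
PU: pen up
FD 3.4: (24.446,19.688) -> (22.042,17.284) [heading=225, move]
FD 10: (22.042,17.284) -> (14.971,10.212) [heading=225, move]
Final: pos=(14.971,10.212), heading=225, 7 segment(s) drawn

Segment endpoints: x in {-2, 2.879, 11.152, 19.779, 24.446, 26.001}, y in {-1.879, 3, 6.394, 15.021, 15.021, 19.688, 21.243}
xmin=-2, ymin=-1.879, xmax=26.001, ymax=21.243

Answer: -2 -1.879 26.001 21.243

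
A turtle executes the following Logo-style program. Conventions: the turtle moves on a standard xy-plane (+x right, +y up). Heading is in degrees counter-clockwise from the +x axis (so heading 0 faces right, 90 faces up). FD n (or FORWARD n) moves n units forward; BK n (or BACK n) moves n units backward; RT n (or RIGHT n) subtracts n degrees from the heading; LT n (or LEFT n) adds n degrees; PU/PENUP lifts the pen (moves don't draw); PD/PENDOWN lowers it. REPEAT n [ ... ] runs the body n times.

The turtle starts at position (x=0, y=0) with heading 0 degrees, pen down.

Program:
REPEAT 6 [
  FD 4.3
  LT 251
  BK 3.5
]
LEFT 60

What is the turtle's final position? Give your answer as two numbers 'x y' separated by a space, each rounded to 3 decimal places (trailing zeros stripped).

Executing turtle program step by step:
Start: pos=(0,0), heading=0, pen down
REPEAT 6 [
  -- iteration 1/6 --
  FD 4.3: (0,0) -> (4.3,0) [heading=0, draw]
  LT 251: heading 0 -> 251
  BK 3.5: (4.3,0) -> (5.439,3.309) [heading=251, draw]
  -- iteration 2/6 --
  FD 4.3: (5.439,3.309) -> (4.04,-0.756) [heading=251, draw]
  LT 251: heading 251 -> 142
  BK 3.5: (4.04,-0.756) -> (6.798,-2.911) [heading=142, draw]
  -- iteration 3/6 --
  FD 4.3: (6.798,-2.911) -> (3.409,-0.264) [heading=142, draw]
  LT 251: heading 142 -> 33
  BK 3.5: (3.409,-0.264) -> (0.474,-2.17) [heading=33, draw]
  -- iteration 4/6 --
  FD 4.3: (0.474,-2.17) -> (4.08,0.172) [heading=33, draw]
  LT 251: heading 33 -> 284
  BK 3.5: (4.08,0.172) -> (3.233,3.568) [heading=284, draw]
  -- iteration 5/6 --
  FD 4.3: (3.233,3.568) -> (4.274,-0.604) [heading=284, draw]
  LT 251: heading 284 -> 175
  BK 3.5: (4.274,-0.604) -> (7.76,-0.909) [heading=175, draw]
  -- iteration 6/6 --
  FD 4.3: (7.76,-0.909) -> (3.477,-0.535) [heading=175, draw]
  LT 251: heading 175 -> 66
  BK 3.5: (3.477,-0.535) -> (2.053,-3.732) [heading=66, draw]
]
LT 60: heading 66 -> 126
Final: pos=(2.053,-3.732), heading=126, 12 segment(s) drawn

Answer: 2.053 -3.732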